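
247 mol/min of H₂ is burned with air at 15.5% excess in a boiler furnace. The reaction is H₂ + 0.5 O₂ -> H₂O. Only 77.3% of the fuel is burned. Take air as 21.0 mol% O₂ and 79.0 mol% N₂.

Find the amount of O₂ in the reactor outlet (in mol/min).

47.2 mol/min

Stoichiometric O₂ = 0.5 × 247 = 123.5 mol/min; O₂ fed = 123.5 × 1.155 = 142.6 mol/min.
N₂ fed = 142.6 × 79/21 = 536.6 mol/min.
Fuel reacted = 0.773 × 247 → ξ = 190.9 mol/min.
Outlet (n = n₀ + ν ξ):
  H₂: 247 − 1(190.9) = 56.07
  O₂: 142.6 − 0.5(190.9) = 47.18
  N₂: 536.6 (inert)
  H₂O: 0 + 1(190.9) = 190.9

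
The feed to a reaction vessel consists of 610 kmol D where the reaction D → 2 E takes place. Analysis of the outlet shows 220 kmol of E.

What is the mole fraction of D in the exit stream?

0.694

For E: n = n₀ + 2ξ → 220 = 0 + 2ξ, giving ξ = 110 kmol.
Outlet amounts (n = n₀ + ν ξ):
  D: 610 − 1(110) = 500
  E: 0 + 2(110) = 220
Total out = 720 kmol; y_D = 500 / 720 = 0.6944.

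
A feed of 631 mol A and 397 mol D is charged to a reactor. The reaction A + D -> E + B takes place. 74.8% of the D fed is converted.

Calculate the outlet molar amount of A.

D reacted = 0.748 × 397 = 297 mol; ν_D = −1, so ξ = 297/1 = 297 mol.
Outlet amounts (n = n₀ + ν ξ):
  A: 631 − 1(297) = 334
  D: 397 − 1(297) = 100
  E: 0 + 1(297) = 297
  B: 0 + 1(297) = 297

334 mol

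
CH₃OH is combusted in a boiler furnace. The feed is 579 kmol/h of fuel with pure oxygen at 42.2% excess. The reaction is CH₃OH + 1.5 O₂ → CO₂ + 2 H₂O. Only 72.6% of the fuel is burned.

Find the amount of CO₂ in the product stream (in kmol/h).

Stoichiometric O₂ = 1.5 × 579 = 868.5 kmol/h; O₂ fed = 868.5 × 1.422 = 1235 kmol/h.
Fuel reacted = 0.726 × 579 → ξ = 420.4 kmol/h.
Outlet (n = n₀ + ν ξ):
  CH₃OH: 579 − 1(420.4) = 158.6
  O₂: 1235 − 1.5(420.4) = 604.5
  CO₂: 0 + 1(420.4) = 420.4
  H₂O: 0 + 2(420.4) = 840.7

420 kmol/h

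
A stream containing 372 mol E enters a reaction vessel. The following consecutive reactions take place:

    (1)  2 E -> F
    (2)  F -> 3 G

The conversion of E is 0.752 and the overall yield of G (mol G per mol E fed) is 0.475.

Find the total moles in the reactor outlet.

Conversion of E: E consumed = 2ξ₁ = 0.752 × 372 → ξ₁ = 139.9 mol.
Yield of G: 3ξ₂ / 372 = 0.475 → ξ₂ = 58.9 mol.
Outlet amounts (n = n₀ + Σ ν·ξ):
  E: 372 − 2(139.9) = 92.26
  F: 0 + 1(139.9) − 1(58.9) = 80.97
  G: 0 + 3(58.9) = 176.7
Total out = 92.26 + 80.97 + 176.7 = 349.9 mol.

350 mol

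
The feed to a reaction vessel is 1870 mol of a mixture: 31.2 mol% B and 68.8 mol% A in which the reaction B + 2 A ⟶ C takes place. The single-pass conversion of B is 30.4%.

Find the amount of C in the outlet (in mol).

B reacted = 0.304 × 583.4 = 177.4 mol; ν_B = −1, so ξ = 177.4/1 = 177.4 mol.
Outlet amounts (n = n₀ + ν ξ):
  B: 583.4 − 1(177.4) = 406.1
  A: 1287 − 2(177.4) = 931.8
  C: 0 + 1(177.4) = 177.4

177 mol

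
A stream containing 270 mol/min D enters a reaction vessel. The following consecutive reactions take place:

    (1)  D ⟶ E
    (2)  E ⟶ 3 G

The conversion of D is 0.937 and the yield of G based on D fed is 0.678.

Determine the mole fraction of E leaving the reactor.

Conversion of D: D consumed = 1ξ₁ = 0.937 × 270 → ξ₁ = 253 mol/min.
Yield of G: 3ξ₂ / 270 = 0.678 → ξ₂ = 61.02 mol/min.
Outlet amounts (n = n₀ + Σ ν·ξ):
  D: 270 − 1(253) = 17.01
  E: 0 + 1(253) − 1(61.02) = 192
  G: 0 + 3(61.02) = 183.1
Total out = 392 mol/min; y_E = 192 / 392 = 0.4897.

0.49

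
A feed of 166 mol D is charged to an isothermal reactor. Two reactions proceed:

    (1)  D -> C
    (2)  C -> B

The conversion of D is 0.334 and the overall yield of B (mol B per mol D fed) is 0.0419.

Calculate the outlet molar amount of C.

48.5 mol

Conversion of D: D consumed = 1ξ₁ = 0.334 × 166 → ξ₁ = 55.44 mol.
Yield of B: 1ξ₂ / 166 = 0.0419 → ξ₂ = 6.955 mol.
Outlet amounts (n = n₀ + Σ ν·ξ):
  D: 166 − 1(55.44) = 110.6
  C: 0 + 1(55.44) − 1(6.955) = 48.49
  B: 0 + 1(6.955) = 6.955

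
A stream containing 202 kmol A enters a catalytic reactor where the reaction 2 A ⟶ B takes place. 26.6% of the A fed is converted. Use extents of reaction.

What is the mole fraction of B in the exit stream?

0.153

A reacted = 0.266 × 202 = 53.73 kmol; ν_A = −2, so ξ = 53.73/2 = 26.87 kmol.
Outlet amounts (n = n₀ + ν ξ):
  A: 202 − 2(26.87) = 148.3
  B: 0 + 1(26.87) = 26.87
Total out = 175.1 kmol; y_B = 26.87 / 175.1 = 0.1534.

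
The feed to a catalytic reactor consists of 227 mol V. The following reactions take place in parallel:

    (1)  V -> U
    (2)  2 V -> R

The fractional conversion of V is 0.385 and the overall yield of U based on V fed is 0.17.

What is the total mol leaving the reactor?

Yield of U: 1ξ₁ / 227 = 0.17 → ξ₁ = 38.59 mol.
Conversion of V: 1ξ₁ + 2ξ₂ = 0.385 × 227 = 87.39 → ξ₂ = 24.4 mol.
Outlet amounts (n = n₀ + Σ ν·ξ):
  V: 227 − 1(38.59) − 2(24.4) = 139.6
  U: 0 + 1(38.59) = 38.59
  R: 0 + 1(24.4) = 24.4
Total out = 139.6 + 38.59 + 24.4 = 202.6 mol.

203 mol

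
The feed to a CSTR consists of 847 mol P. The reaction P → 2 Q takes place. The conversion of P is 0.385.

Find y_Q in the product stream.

P reacted = 0.385 × 847 = 326.1 mol; ν_P = −1, so ξ = 326.1/1 = 326.1 mol.
Outlet amounts (n = n₀ + ν ξ):
  P: 847 − 1(326.1) = 520.9
  Q: 0 + 2(326.1) = 652.2
Total out = 1173 mol; y_Q = 652.2 / 1173 = 0.556.

0.556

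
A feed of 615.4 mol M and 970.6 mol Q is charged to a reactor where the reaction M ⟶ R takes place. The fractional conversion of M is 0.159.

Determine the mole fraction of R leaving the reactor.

M reacted = 0.159 × 615.4 = 97.85 mol; ν_M = −1, so ξ = 97.85/1 = 97.85 mol.
Outlet amounts (n = n₀ + ν ξ):
  M: 615.4 − 1(97.85) = 517.6
  R: 0 + 1(97.85) = 97.85
  Q: 970.6 (inert)
Total out = 1586 mol; y_R = 97.85 / 1586 = 0.0617.

0.0617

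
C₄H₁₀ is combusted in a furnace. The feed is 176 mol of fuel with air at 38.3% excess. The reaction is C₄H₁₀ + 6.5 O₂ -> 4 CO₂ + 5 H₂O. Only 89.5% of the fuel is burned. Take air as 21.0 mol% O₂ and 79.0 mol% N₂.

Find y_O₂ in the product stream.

Stoichiometric O₂ = 6.5 × 176 = 1144 mol; O₂ fed = 1144 × 1.383 = 1582 mol.
N₂ fed = 1582 × 79/21 = 5952 mol.
Fuel reacted = 0.895 × 176 → ξ = 157.5 mol.
Outlet (n = n₀ + ν ξ):
  C₄H₁₀: 176 − 1(157.5) = 18.48
  O₂: 1582 − 6.5(157.5) = 558.3
  N₂: 5952 (inert)
  CO₂: 0 + 4(157.5) = 630.1
  H₂O: 0 + 5(157.5) = 787.6
Total out = 7946 mol; y_O₂ = 558.3 / 7946 = 0.07026.

0.0703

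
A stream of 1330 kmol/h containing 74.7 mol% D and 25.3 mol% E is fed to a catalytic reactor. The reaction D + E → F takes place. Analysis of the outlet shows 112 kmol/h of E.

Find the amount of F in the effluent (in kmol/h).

For E: n = n₀ − 1ξ → 112 = 336.5 − 1ξ, giving ξ = 224.5 kmol/h.
Outlet amounts (n = n₀ + ν ξ):
  D: 993.5 − 1(224.5) = 769
  E: 336.5 − 1(224.5) = 112
  F: 0 + 1(224.5) = 224.5

224 kmol/h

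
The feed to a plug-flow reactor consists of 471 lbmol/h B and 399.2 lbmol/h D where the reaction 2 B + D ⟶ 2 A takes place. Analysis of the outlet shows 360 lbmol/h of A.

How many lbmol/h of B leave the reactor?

111 lbmol/h

For A: n = n₀ + 2ξ → 360 = 0 + 2ξ, giving ξ = 180 lbmol/h.
Outlet amounts (n = n₀ + ν ξ):
  B: 471 − 2(180) = 111
  D: 399.2 − 1(180) = 219.2
  A: 0 + 2(180) = 360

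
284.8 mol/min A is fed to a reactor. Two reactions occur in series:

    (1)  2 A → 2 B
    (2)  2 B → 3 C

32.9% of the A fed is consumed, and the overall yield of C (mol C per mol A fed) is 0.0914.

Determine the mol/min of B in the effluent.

Conversion of A: A consumed = 2ξ₁ = 0.329 × 284.8 → ξ₁ = 46.85 mol/min.
Yield of C: 3ξ₂ / 284.8 = 0.0914 → ξ₂ = 8.677 mol/min.
Outlet amounts (n = n₀ + Σ ν·ξ):
  A: 284.8 − 2(46.85) = 191.1
  B: 0 + 2(46.85) − 2(8.677) = 76.35
  C: 0 + 3(8.677) = 26.03

76.3 mol/min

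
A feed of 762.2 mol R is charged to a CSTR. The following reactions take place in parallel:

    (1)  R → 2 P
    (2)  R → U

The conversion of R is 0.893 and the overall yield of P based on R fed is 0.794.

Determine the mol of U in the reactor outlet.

Yield of P: 2ξ₁ / 762.2 = 0.794 → ξ₁ = 302.6 mol.
Conversion of R: 1ξ₁ + 1ξ₂ = 0.893 × 762.2 = 680.6 → ξ₂ = 378.1 mol.
Outlet amounts (n = n₀ + Σ ν·ξ):
  R: 762.2 − 1(302.6) − 1(378.1) = 81.56
  P: 0 + 2(302.6) = 605.2
  U: 0 + 1(378.1) = 378.1

378 mol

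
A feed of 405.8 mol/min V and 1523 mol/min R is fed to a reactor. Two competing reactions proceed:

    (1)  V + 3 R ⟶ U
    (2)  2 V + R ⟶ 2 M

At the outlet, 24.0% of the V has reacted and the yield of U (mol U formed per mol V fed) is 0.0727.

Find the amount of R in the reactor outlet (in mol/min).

Yield of U: 1ξ₁ / 405.8 = 0.0727 → ξ₁ = 29.5 mol/min.
Conversion of V: 1ξ₁ + 2ξ₂ = 0.24 × 405.8 = 97.39 → ξ₂ = 33.95 mol/min.
Outlet amounts (n = n₀ + Σ ν·ξ):
  V: 405.8 − 1(29.5) − 2(33.95) = 308.4
  R: 1523 − 3(29.5) − 1(33.95) = 1401
  U: 0 + 1(29.5) = 29.5
  M: 0 + 2(33.95) = 67.89

1400 mol/min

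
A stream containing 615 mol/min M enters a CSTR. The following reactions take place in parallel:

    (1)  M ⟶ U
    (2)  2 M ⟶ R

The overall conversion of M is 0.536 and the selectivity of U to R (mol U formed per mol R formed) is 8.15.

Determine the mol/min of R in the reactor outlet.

Conversion of M: M consumed = 0.536 × 615 = 329.6 mol/min = 1ξ₁ + 2ξ₂.
Selectivity: 1ξ₁ / (1ξ₂) = 8.15 → ξ₁ = 8.15 ξ₂.
Substitute: (1·8.15 + 2) ξ₂ = 329.6 → ξ₂ = 32.48 mol/min, ξ₁ = 264.7 mol/min.
Outlet amounts (n = n₀ + Σ ν·ξ):
  M: 615 − 1(264.7) − 2(32.48) = 285.4
  U: 0 + 1(264.7) = 264.7
  R: 0 + 1(32.48) = 32.48

32.5 mol/min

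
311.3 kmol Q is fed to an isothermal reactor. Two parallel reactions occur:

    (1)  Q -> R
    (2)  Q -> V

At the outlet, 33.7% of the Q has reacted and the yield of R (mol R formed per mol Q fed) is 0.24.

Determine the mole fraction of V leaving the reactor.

0.097

Yield of R: 1ξ₁ / 311.3 = 0.24 → ξ₁ = 74.71 kmol.
Conversion of Q: 1ξ₁ + 1ξ₂ = 0.337 × 311.3 = 104.9 → ξ₂ = 30.2 kmol.
Outlet amounts (n = n₀ + Σ ν·ξ):
  Q: 311.3 − 1(74.71) − 1(30.2) = 206.4
  R: 0 + 1(74.71) = 74.71
  V: 0 + 1(30.2) = 30.2
Total out = 311.3 kmol; y_V = 30.2 / 311.3 = 0.097.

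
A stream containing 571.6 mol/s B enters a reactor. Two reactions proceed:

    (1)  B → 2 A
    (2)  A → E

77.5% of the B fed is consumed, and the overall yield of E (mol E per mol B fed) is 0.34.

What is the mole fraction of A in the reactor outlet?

0.682

Conversion of B: B consumed = 1ξ₁ = 0.775 × 571.6 → ξ₁ = 443 mol/s.
Yield of E: 1ξ₂ / 571.6 = 0.34 → ξ₂ = 194.3 mol/s.
Outlet amounts (n = n₀ + Σ ν·ξ):
  B: 571.6 − 1(443) = 128.6
  A: 0 + 2(443) − 1(194.3) = 691.6
  E: 0 + 1(194.3) = 194.3
Total out = 1015 mol/s; y_A = 691.6 / 1015 = 0.6817.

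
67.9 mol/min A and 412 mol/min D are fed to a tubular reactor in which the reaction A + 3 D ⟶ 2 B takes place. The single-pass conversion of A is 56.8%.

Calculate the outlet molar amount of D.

296 mol/min

A reacted = 0.568 × 67.9 = 38.57 mol/min; ν_A = −1, so ξ = 38.57/1 = 38.57 mol/min.
Outlet amounts (n = n₀ + ν ξ):
  A: 67.9 − 1(38.57) = 29.33
  D: 412 − 3(38.57) = 296.3
  B: 0 + 2(38.57) = 77.13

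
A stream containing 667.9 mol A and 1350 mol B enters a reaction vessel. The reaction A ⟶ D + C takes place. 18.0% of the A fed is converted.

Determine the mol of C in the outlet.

120 mol

A reacted = 0.18 × 667.9 = 120.2 mol; ν_A = −1, so ξ = 120.2/1 = 120.2 mol.
Outlet amounts (n = n₀ + ν ξ):
  A: 667.9 − 1(120.2) = 547.7
  D: 0 + 1(120.2) = 120.2
  C: 0 + 1(120.2) = 120.2
  B: 1350 (inert)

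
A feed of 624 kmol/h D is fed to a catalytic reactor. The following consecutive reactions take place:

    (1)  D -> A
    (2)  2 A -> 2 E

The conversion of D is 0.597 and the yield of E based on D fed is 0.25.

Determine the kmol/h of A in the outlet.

217 kmol/h

Conversion of D: D consumed = 1ξ₁ = 0.597 × 624 → ξ₁ = 372.5 kmol/h.
Yield of E: 2ξ₂ / 624 = 0.25 → ξ₂ = 78 kmol/h.
Outlet amounts (n = n₀ + Σ ν·ξ):
  D: 624 − 1(372.5) = 251.5
  A: 0 + 1(372.5) − 2(78) = 216.5
  E: 0 + 2(78) = 156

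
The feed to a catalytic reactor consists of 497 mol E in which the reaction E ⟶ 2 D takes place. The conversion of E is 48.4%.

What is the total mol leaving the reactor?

738 mol

E reacted = 0.484 × 497 = 240.5 mol; ν_E = −1, so ξ = 240.5/1 = 240.5 mol.
Outlet amounts (n = n₀ + ν ξ):
  E: 497 − 1(240.5) = 256.5
  D: 0 + 2(240.5) = 481.1
Total out = 256.5 + 481.1 = 737.5 mol.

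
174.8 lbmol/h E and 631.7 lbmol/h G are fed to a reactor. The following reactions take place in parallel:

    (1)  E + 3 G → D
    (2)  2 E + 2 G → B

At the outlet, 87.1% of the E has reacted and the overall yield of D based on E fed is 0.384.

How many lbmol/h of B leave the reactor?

Yield of D: 1ξ₁ / 174.8 = 0.384 → ξ₁ = 67.12 lbmol/h.
Conversion of E: 1ξ₁ + 2ξ₂ = 0.871 × 174.8 = 152.3 → ξ₂ = 42.56 lbmol/h.
Outlet amounts (n = n₀ + Σ ν·ξ):
  E: 174.8 − 1(67.12) − 2(42.56) = 22.55
  G: 631.7 − 3(67.12) − 2(42.56) = 345.2
  D: 0 + 1(67.12) = 67.12
  B: 0 + 1(42.56) = 42.56

42.6 lbmol/h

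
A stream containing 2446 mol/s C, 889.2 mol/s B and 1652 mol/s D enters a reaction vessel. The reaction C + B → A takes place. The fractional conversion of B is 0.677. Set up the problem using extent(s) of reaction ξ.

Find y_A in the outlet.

0.137

B reacted = 0.677 × 889.2 = 602 mol/s; ν_B = −1, so ξ = 602/1 = 602 mol/s.
Outlet amounts (n = n₀ + ν ξ):
  C: 2446 − 1(602) = 1844
  B: 889.2 − 1(602) = 287.2
  A: 0 + 1(602) = 602
  D: 1652 (inert)
Total out = 4385 mol/s; y_A = 602 / 4385 = 0.1373.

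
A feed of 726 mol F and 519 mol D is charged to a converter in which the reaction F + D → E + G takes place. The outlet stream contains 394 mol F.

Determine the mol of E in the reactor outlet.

332 mol

For F: n = n₀ − 1ξ → 394 = 726 − 1ξ, giving ξ = 332 mol.
Outlet amounts (n = n₀ + ν ξ):
  F: 726 − 1(332) = 394
  D: 519 − 1(332) = 187
  E: 0 + 1(332) = 332
  G: 0 + 1(332) = 332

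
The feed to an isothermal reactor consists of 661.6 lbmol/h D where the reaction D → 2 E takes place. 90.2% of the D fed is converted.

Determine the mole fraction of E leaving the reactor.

D reacted = 0.902 × 661.6 = 596.8 lbmol/h; ν_D = −1, so ξ = 596.8/1 = 596.8 lbmol/h.
Outlet amounts (n = n₀ + ν ξ):
  D: 661.6 − 1(596.8) = 64.84
  E: 0 + 2(596.8) = 1194
Total out = 1258 lbmol/h; y_E = 1194 / 1258 = 0.9485.

0.948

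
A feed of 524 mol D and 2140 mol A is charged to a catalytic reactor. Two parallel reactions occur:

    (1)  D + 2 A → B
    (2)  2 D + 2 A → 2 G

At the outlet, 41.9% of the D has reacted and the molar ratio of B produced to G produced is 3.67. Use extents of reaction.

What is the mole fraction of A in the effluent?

0.769

Conversion of D: D consumed = 0.419 × 524 = 219.6 mol = 1ξ₁ + 2ξ₂.
Selectivity: 1ξ₁ / (2ξ₂) = 3.67 → ξ₁ = 7.34 ξ₂.
Substitute: (1·7.34 + 2) ξ₂ = 219.6 → ξ₂ = 23.51 mol, ξ₁ = 172.5 mol.
Outlet amounts (n = n₀ + Σ ν·ξ):
  D: 524 − 1(172.5) − 2(23.51) = 304.4
  A: 2140 − 2(172.5) − 2(23.51) = 1748
  B: 0 + 1(172.5) = 172.5
  G: 0 + 2(23.51) = 47.01
Total out = 2272 mol; y_A = 1748 / 2272 = 0.7694.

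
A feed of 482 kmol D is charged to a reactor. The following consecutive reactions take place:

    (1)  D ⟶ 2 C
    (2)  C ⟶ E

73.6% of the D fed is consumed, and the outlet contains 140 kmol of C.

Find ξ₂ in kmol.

ξ₂ = 570 kmol

Conversion of D: D consumed = 1ξ₁ = 0.736 × 482 → ξ₁ = 354.8 kmol.
C balance: n_C = 0 + 2ξ₁ − 1ξ₂ = 140 → ξ₂ = (2·354.8 − 140)/1 = 569.5 kmol.
Outlet amounts (n = n₀ + Σ ν·ξ):
  D: 482 − 1(354.8) = 127.2
  C: 0 + 2(354.8) − 1(569.5) = 140
  E: 0 + 1(569.5) = 569.5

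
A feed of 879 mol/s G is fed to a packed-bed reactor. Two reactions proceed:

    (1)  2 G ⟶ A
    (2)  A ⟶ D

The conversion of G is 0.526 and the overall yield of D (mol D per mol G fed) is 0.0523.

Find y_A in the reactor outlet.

0.286

Conversion of G: G consumed = 2ξ₁ = 0.526 × 879 → ξ₁ = 231.2 mol/s.
Yield of D: 1ξ₂ / 879 = 0.0523 → ξ₂ = 45.97 mol/s.
Outlet amounts (n = n₀ + Σ ν·ξ):
  G: 879 − 2(231.2) = 416.6
  A: 0 + 1(231.2) − 1(45.97) = 185.2
  D: 0 + 1(45.97) = 45.97
Total out = 647.8 mol/s; y_A = 185.2 / 647.8 = 0.2859.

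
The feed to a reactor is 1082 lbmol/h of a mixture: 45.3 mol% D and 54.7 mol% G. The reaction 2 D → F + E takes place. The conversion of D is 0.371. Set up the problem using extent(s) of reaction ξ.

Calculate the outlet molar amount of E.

90.9 lbmol/h

D reacted = 0.371 × 490.1 = 181.8 lbmol/h; ν_D = −2, so ξ = 181.8/2 = 90.92 lbmol/h.
Outlet amounts (n = n₀ + ν ξ):
  D: 490.1 − 2(90.92) = 308.3
  F: 0 + 1(90.92) = 90.92
  E: 0 + 1(90.92) = 90.92
  G: 591.9 (inert)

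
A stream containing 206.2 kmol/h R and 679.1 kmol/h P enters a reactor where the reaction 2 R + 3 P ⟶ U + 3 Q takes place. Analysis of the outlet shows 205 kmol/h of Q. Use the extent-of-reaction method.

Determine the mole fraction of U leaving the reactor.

For Q: n = n₀ + 3ξ → 205 = 0 + 3ξ, giving ξ = 68.33 kmol/h.
Outlet amounts (n = n₀ + ν ξ):
  R: 206.2 − 2(68.33) = 69.53
  P: 679.1 − 3(68.33) = 474.1
  U: 0 + 1(68.33) = 68.33
  Q: 0 + 3(68.33) = 205
Total out = 817 kmol/h; y_U = 68.33 / 817 = 0.08364.

0.0836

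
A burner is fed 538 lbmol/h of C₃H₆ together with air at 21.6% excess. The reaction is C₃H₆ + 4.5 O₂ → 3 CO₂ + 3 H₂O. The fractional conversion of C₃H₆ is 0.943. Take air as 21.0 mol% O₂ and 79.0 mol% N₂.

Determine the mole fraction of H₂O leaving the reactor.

Stoichiometric O₂ = 4.5 × 538 = 2421 lbmol/h; O₂ fed = 2421 × 1.216 = 2944 lbmol/h.
N₂ fed = 2944 × 79/21 = 11070 lbmol/h.
Fuel reacted = 0.943 × 538 → ξ = 507.3 lbmol/h.
Outlet (n = n₀ + ν ξ):
  C₃H₆: 538 − 1(507.3) = 30.67
  O₂: 2944 − 4.5(507.3) = 660.9
  N₂: 11070 (inert)
  CO₂: 0 + 3(507.3) = 1522
  H₂O: 0 + 3(507.3) = 1522
Total out = 14810 lbmol/h; y_H₂O = 1522 / 14810 = 0.1028.

0.103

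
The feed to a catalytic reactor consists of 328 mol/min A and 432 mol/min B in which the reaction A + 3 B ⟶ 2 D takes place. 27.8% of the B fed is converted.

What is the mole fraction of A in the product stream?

0.424

B reacted = 0.278 × 432 = 120.1 mol/min; ν_B = −3, so ξ = 120.1/3 = 40.03 mol/min.
Outlet amounts (n = n₀ + ν ξ):
  A: 328 − 1(40.03) = 288
  B: 432 − 3(40.03) = 311.9
  D: 0 + 2(40.03) = 80.06
Total out = 679.9 mol/min; y_A = 288 / 679.9 = 0.4235.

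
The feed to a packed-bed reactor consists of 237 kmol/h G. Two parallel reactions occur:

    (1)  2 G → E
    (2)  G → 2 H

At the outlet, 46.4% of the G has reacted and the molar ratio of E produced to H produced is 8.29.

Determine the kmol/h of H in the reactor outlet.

6.44 kmol/h

Conversion of G: G consumed = 0.464 × 237 = 110 kmol/h = 2ξ₁ + 1ξ₂.
Selectivity: 1ξ₁ / (2ξ₂) = 8.29 → ξ₁ = 16.58 ξ₂.
Substitute: (2·16.58 + 1) ξ₂ = 110 → ξ₂ = 3.219 kmol/h, ξ₁ = 53.37 kmol/h.
Outlet amounts (n = n₀ + Σ ν·ξ):
  G: 237 − 2(53.37) − 1(3.219) = 127
  E: 0 + 1(53.37) = 53.37
  H: 0 + 2(3.219) = 6.438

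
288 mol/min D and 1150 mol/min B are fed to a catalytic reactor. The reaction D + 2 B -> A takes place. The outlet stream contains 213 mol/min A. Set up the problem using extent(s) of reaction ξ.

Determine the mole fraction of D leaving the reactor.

0.0741

For A: n = n₀ + 1ξ → 213 = 0 + 1ξ, giving ξ = 213 mol/min.
Outlet amounts (n = n₀ + ν ξ):
  D: 288 − 1(213) = 75
  B: 1150 − 2(213) = 724
  A: 0 + 1(213) = 213
Total out = 1012 mol/min; y_D = 75 / 1012 = 0.07411.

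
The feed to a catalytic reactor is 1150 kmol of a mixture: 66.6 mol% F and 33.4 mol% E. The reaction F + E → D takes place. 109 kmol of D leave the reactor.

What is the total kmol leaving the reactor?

1040 kmol

For D: n = n₀ + 1ξ → 109 = 0 + 1ξ, giving ξ = 109 kmol.
Outlet amounts (n = n₀ + ν ξ):
  F: 765.9 − 1(109) = 656.9
  E: 384.1 − 1(109) = 275.1
  D: 0 + 1(109) = 109
Total out = 656.9 + 275.1 + 109 = 1041 kmol.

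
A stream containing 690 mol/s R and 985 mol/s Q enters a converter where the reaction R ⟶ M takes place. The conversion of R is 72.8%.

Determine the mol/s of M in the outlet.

R reacted = 0.728 × 690 = 502.3 mol/s; ν_R = −1, so ξ = 502.3/1 = 502.3 mol/s.
Outlet amounts (n = n₀ + ν ξ):
  R: 690 − 1(502.3) = 187.7
  M: 0 + 1(502.3) = 502.3
  Q: 985 (inert)

502 mol/s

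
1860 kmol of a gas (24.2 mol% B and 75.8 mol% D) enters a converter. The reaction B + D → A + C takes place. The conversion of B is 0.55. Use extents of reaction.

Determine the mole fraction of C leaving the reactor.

B reacted = 0.55 × 450.1 = 247.6 kmol; ν_B = −1, so ξ = 247.6/1 = 247.6 kmol.
Outlet amounts (n = n₀ + ν ξ):
  B: 450.1 − 1(247.6) = 202.6
  D: 1410 − 1(247.6) = 1162
  A: 0 + 1(247.6) = 247.6
  C: 0 + 1(247.6) = 247.6
Total out = 1860 kmol; y_C = 247.6 / 1860 = 0.1331.

0.133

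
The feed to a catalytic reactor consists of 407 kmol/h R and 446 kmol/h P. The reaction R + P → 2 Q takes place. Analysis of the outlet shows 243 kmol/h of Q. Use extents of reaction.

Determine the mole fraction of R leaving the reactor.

For Q: n = n₀ + 2ξ → 243 = 0 + 2ξ, giving ξ = 121.5 kmol/h.
Outlet amounts (n = n₀ + ν ξ):
  R: 407 − 1(121.5) = 285.5
  P: 446 − 1(121.5) = 324.5
  Q: 0 + 2(121.5) = 243
Total out = 853 kmol/h; y_R = 285.5 / 853 = 0.3347.

0.335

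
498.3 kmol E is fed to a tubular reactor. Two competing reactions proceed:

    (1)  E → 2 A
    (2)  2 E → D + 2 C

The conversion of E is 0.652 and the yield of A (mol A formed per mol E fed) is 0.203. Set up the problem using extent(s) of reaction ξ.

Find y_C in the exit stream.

Yield of A: 2ξ₁ / 498.3 = 0.203 → ξ₁ = 50.58 kmol.
Conversion of E: 1ξ₁ + 2ξ₂ = 0.652 × 498.3 = 324.9 → ξ₂ = 137.2 kmol.
Outlet amounts (n = n₀ + Σ ν·ξ):
  E: 498.3 − 1(50.58) − 2(137.2) = 173.4
  A: 0 + 2(50.58) = 101.2
  D: 0 + 1(137.2) = 137.2
  C: 0 + 2(137.2) = 274.3
Total out = 686 kmol; y_C = 274.3 / 686 = 0.3999.

0.4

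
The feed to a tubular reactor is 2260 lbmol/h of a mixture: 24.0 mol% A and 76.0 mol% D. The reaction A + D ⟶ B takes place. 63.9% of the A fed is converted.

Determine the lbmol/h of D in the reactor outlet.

1370 lbmol/h

A reacted = 0.639 × 542.4 = 346.6 lbmol/h; ν_A = −1, so ξ = 346.6/1 = 346.6 lbmol/h.
Outlet amounts (n = n₀ + ν ξ):
  A: 542.4 − 1(346.6) = 195.8
  D: 1718 − 1(346.6) = 1371
  B: 0 + 1(346.6) = 346.6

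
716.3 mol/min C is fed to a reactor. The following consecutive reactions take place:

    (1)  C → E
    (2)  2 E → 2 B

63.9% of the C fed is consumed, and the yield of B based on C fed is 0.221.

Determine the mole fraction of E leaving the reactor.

0.418

Conversion of C: C consumed = 1ξ₁ = 0.639 × 716.3 → ξ₁ = 457.7 mol/min.
Yield of B: 2ξ₂ / 716.3 = 0.221 → ξ₂ = 79.15 mol/min.
Outlet amounts (n = n₀ + Σ ν·ξ):
  C: 716.3 − 1(457.7) = 258.6
  E: 0 + 1(457.7) − 2(79.15) = 299.4
  B: 0 + 2(79.15) = 158.3
Total out = 716.3 mol/min; y_E = 299.4 / 716.3 = 0.418.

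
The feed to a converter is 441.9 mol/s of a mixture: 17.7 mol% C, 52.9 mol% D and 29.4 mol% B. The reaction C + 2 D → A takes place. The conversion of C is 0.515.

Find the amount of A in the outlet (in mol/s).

40.3 mol/s

C reacted = 0.515 × 78.22 = 40.28 mol/s; ν_C = −1, so ξ = 40.28/1 = 40.28 mol/s.
Outlet amounts (n = n₀ + ν ξ):
  C: 78.22 − 1(40.28) = 37.93
  D: 233.8 − 2(40.28) = 153.2
  A: 0 + 1(40.28) = 40.28
  B: 129.9 (inert)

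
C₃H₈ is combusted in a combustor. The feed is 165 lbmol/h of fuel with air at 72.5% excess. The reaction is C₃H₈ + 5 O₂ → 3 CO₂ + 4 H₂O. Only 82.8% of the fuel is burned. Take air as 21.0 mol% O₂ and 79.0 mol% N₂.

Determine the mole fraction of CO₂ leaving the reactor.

0.0579

Stoichiometric O₂ = 5 × 165 = 825 lbmol/h; O₂ fed = 825 × 1.725 = 1423 lbmol/h.
N₂ fed = 1423 × 79/21 = 5354 lbmol/h.
Fuel reacted = 0.828 × 165 → ξ = 136.6 lbmol/h.
Outlet (n = n₀ + ν ξ):
  C₃H₈: 165 − 1(136.6) = 28.38
  O₂: 1423 − 5(136.6) = 740
  N₂: 5354 (inert)
  CO₂: 0 + 3(136.6) = 409.9
  H₂O: 0 + 4(136.6) = 546.5
Total out = 7078 lbmol/h; y_CO₂ = 409.9 / 7078 = 0.0579.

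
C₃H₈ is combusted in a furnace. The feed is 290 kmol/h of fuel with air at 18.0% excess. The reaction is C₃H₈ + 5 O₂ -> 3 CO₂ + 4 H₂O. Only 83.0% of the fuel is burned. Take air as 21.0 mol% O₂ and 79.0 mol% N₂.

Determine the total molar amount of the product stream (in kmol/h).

8680 kmol/h

Stoichiometric O₂ = 5 × 290 = 1450 kmol/h; O₂ fed = 1450 × 1.180 = 1711 kmol/h.
N₂ fed = 1711 × 79/21 = 6437 kmol/h.
Fuel reacted = 0.83 × 290 → ξ = 240.7 kmol/h.
Outlet (n = n₀ + ν ξ):
  C₃H₈: 290 − 1(240.7) = 49.3
  O₂: 1711 − 5(240.7) = 507.5
  N₂: 6437 (inert)
  CO₂: 0 + 3(240.7) = 722.1
  H₂O: 0 + 4(240.7) = 962.8
Total out = 49.3 + 507.5 + 6437 + 722.1 + 962.8 = 8678 kmol/h.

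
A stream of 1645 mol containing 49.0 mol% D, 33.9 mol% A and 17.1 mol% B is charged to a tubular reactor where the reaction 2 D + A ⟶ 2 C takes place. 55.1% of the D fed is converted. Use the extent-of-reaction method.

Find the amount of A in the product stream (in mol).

D reacted = 0.551 × 806 = 444.1 mol; ν_D = −2, so ξ = 444.1/2 = 222.1 mol.
Outlet amounts (n = n₀ + ν ξ):
  D: 806 − 2(222.1) = 361.9
  A: 557.7 − 1(222.1) = 335.6
  C: 0 + 2(222.1) = 444.1
  B: 281.3 (inert)

336 mol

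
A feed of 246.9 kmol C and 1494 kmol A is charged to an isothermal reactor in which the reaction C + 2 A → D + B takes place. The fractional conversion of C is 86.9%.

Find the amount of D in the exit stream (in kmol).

C reacted = 0.869 × 246.9 = 214.6 kmol; ν_C = −1, so ξ = 214.6/1 = 214.6 kmol.
Outlet amounts (n = n₀ + ν ξ):
  C: 246.9 − 1(214.6) = 32.34
  A: 1494 − 2(214.6) = 1065
  D: 0 + 1(214.6) = 214.6
  B: 0 + 1(214.6) = 214.6

215 kmol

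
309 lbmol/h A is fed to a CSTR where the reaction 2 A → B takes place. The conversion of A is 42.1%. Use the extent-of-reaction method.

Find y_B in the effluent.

A reacted = 0.421 × 309 = 130.1 lbmol/h; ν_A = −2, so ξ = 130.1/2 = 65.04 lbmol/h.
Outlet amounts (n = n₀ + ν ξ):
  A: 309 − 2(65.04) = 178.9
  B: 0 + 1(65.04) = 65.04
Total out = 244 lbmol/h; y_B = 65.04 / 244 = 0.2666.

0.267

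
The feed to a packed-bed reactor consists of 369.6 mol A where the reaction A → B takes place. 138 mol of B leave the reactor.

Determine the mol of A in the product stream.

For B: n = n₀ + 1ξ → 138 = 0 + 1ξ, giving ξ = 138 mol.
Outlet amounts (n = n₀ + ν ξ):
  A: 369.6 − 1(138) = 231.6
  B: 0 + 1(138) = 138

232 mol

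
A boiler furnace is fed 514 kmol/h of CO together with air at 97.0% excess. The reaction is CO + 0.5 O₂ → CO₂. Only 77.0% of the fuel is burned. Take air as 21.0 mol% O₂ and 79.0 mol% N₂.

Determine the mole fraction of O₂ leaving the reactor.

0.113

Stoichiometric O₂ = 0.5 × 514 = 257 kmol/h; O₂ fed = 257 × 1.970 = 506.3 kmol/h.
N₂ fed = 506.3 × 79/21 = 1905 kmol/h.
Fuel reacted = 0.77 × 514 → ξ = 395.8 kmol/h.
Outlet (n = n₀ + ν ξ):
  CO: 514 − 1(395.8) = 118.2
  O₂: 506.3 − 0.5(395.8) = 308.4
  N₂: 1905 (inert)
  CO₂: 0 + 1(395.8) = 395.8
Total out = 2727 kmol/h; y_O₂ = 308.4 / 2727 = 0.1131.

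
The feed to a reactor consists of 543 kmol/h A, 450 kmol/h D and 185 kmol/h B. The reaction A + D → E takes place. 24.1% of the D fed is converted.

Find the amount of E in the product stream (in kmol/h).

108 kmol/h

D reacted = 0.241 × 450 = 108.5 kmol/h; ν_D = −1, so ξ = 108.5/1 = 108.5 kmol/h.
Outlet amounts (n = n₀ + ν ξ):
  A: 543 − 1(108.5) = 434.6
  D: 450 − 1(108.5) = 341.6
  E: 0 + 1(108.5) = 108.5
  B: 185 (inert)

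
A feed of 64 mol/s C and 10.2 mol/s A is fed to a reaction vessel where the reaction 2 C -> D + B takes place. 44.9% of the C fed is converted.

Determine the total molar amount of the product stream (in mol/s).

C reacted = 0.449 × 64 = 28.74 mol/s; ν_C = −2, so ξ = 28.74/2 = 14.37 mol/s.
Outlet amounts (n = n₀ + ν ξ):
  C: 64 − 2(14.37) = 35.26
  D: 0 + 1(14.37) = 14.37
  B: 0 + 1(14.37) = 14.37
  A: 10.2 (inert)
Total out = 35.26 + 14.37 + 14.37 + 10.2 = 74.2 mol/s.

74.2 mol/s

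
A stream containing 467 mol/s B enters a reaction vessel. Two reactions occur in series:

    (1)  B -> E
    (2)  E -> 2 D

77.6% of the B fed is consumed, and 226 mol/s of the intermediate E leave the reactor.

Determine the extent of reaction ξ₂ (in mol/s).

ξ₂ = 136 mol/s

Conversion of B: B consumed = 1ξ₁ = 0.776 × 467 → ξ₁ = 362.4 mol/s.
E balance: n_E = 0 + 1ξ₁ − 1ξ₂ = 226 → ξ₂ = (1·362.4 − 226)/1 = 136.4 mol/s.
Outlet amounts (n = n₀ + Σ ν·ξ):
  B: 467 − 1(362.4) = 104.6
  E: 0 + 1(362.4) − 1(136.4) = 226
  D: 0 + 2(136.4) = 272.8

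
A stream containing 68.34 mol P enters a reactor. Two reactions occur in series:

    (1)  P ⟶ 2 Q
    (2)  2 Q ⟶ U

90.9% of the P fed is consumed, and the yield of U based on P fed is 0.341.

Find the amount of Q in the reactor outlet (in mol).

Conversion of P: P consumed = 1ξ₁ = 0.909 × 68.34 → ξ₁ = 62.12 mol.
Yield of U: 1ξ₂ / 68.34 = 0.341 → ξ₂ = 23.3 mol.
Outlet amounts (n = n₀ + Σ ν·ξ):
  P: 68.34 − 1(62.12) = 6.219
  Q: 0 + 2(62.12) − 2(23.3) = 77.63
  U: 0 + 1(23.3) = 23.3

77.6 mol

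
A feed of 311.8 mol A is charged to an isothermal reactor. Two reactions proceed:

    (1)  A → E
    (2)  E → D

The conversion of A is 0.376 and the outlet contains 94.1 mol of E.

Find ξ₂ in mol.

ξ₂ = 23.1 mol

Conversion of A: A consumed = 1ξ₁ = 0.376 × 311.8 → ξ₁ = 117.2 mol.
E balance: n_E = 0 + 1ξ₁ − 1ξ₂ = 94.1 → ξ₂ = (1·117.2 − 94.1)/1 = 23.14 mol.
Outlet amounts (n = n₀ + Σ ν·ξ):
  A: 311.8 − 1(117.2) = 194.6
  E: 0 + 1(117.2) − 1(23.14) = 94.1
  D: 0 + 1(23.14) = 23.14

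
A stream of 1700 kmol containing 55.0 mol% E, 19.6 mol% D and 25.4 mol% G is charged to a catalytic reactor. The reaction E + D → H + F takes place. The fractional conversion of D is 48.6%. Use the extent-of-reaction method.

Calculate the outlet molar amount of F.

162 kmol

D reacted = 0.486 × 333.2 = 161.9 kmol; ν_D = −1, so ξ = 161.9/1 = 161.9 kmol.
Outlet amounts (n = n₀ + ν ξ):
  E: 935 − 1(161.9) = 773.1
  D: 333.2 − 1(161.9) = 171.3
  H: 0 + 1(161.9) = 161.9
  F: 0 + 1(161.9) = 161.9
  G: 431.8 (inert)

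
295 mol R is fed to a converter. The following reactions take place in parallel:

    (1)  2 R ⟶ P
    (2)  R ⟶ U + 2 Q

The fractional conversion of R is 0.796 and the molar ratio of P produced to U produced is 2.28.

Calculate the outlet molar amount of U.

42.2 mol

Conversion of R: R consumed = 0.796 × 295 = 234.8 mol = 2ξ₁ + 1ξ₂.
Selectivity: 1ξ₁ / (1ξ₂) = 2.28 → ξ₁ = 2.28 ξ₂.
Substitute: (2·2.28 + 1) ξ₂ = 234.8 → ξ₂ = 42.23 mol, ξ₁ = 96.29 mol.
Outlet amounts (n = n₀ + Σ ν·ξ):
  R: 295 − 2(96.29) − 1(42.23) = 60.18
  P: 0 + 1(96.29) = 96.29
  U: 0 + 1(42.23) = 42.23
  Q: 0 + 2(42.23) = 84.47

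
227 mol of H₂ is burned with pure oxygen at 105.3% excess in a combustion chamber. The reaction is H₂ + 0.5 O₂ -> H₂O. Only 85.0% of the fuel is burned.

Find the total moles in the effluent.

364 mol

Stoichiometric O₂ = 0.5 × 227 = 113.5 mol; O₂ fed = 113.5 × 2.053 = 233 mol.
Fuel reacted = 0.85 × 227 → ξ = 192.9 mol.
Outlet (n = n₀ + ν ξ):
  H₂: 227 − 1(192.9) = 34.05
  O₂: 233 − 0.5(192.9) = 136.5
  H₂O: 0 + 1(192.9) = 192.9
Total out = 34.05 + 136.5 + 192.9 = 363.5 mol.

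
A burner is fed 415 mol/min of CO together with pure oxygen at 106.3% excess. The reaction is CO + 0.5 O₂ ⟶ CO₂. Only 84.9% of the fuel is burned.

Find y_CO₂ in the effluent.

0.528

Stoichiometric O₂ = 0.5 × 415 = 207.5 mol/min; O₂ fed = 207.5 × 2.063 = 428.1 mol/min.
Fuel reacted = 0.849 × 415 → ξ = 352.3 mol/min.
Outlet (n = n₀ + ν ξ):
  CO: 415 − 1(352.3) = 62.67
  O₂: 428.1 − 0.5(352.3) = 251.9
  CO₂: 0 + 1(352.3) = 352.3
Total out = 666.9 mol/min; y_CO₂ = 352.3 / 666.9 = 0.5283.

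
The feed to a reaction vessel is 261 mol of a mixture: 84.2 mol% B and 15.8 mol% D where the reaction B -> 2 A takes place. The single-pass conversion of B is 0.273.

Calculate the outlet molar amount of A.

B reacted = 0.273 × 219.8 = 60 mol; ν_B = −1, so ξ = 60/1 = 60 mol.
Outlet amounts (n = n₀ + ν ξ):
  B: 219.8 − 1(60) = 159.8
  A: 0 + 2(60) = 120
  D: 41.24 (inert)

120 mol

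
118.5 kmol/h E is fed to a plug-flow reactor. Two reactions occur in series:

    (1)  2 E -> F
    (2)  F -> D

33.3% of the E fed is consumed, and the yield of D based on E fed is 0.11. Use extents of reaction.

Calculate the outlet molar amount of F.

Conversion of E: E consumed = 2ξ₁ = 0.333 × 118.5 → ξ₁ = 19.73 kmol/h.
Yield of D: 1ξ₂ / 118.5 = 0.11 → ξ₂ = 13.04 kmol/h.
Outlet amounts (n = n₀ + Σ ν·ξ):
  E: 118.5 − 2(19.73) = 79.04
  F: 0 + 1(19.73) − 1(13.04) = 6.695
  D: 0 + 1(13.04) = 13.04

6.7 kmol/h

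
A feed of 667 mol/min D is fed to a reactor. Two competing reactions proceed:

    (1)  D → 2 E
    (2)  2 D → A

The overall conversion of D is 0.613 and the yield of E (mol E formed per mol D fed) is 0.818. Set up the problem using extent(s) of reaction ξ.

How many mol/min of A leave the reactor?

Yield of E: 2ξ₁ / 667 = 0.818 → ξ₁ = 272.8 mol/min.
Conversion of D: 1ξ₁ + 2ξ₂ = 0.613 × 667 = 408.9 → ξ₂ = 68.03 mol/min.
Outlet amounts (n = n₀ + Σ ν·ξ):
  D: 667 − 1(272.8) − 2(68.03) = 258.1
  E: 0 + 2(272.8) = 545.6
  A: 0 + 1(68.03) = 68.03

68 mol/min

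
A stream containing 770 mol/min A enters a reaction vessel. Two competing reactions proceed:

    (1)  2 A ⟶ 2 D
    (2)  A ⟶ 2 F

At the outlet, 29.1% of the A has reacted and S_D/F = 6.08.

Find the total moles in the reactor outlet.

787 mol/min

Conversion of A: A consumed = 0.291 × 770 = 224.1 mol/min = 2ξ₁ + 1ξ₂.
Selectivity: 2ξ₁ / (2ξ₂) = 6.08 → ξ₁ = 6.08 ξ₂.
Substitute: (2·6.08 + 1) ξ₂ = 224.1 → ξ₂ = 17.03 mol/min, ξ₁ = 103.5 mol/min.
Outlet amounts (n = n₀ + Σ ν·ξ):
  A: 770 − 2(103.5) − 1(17.03) = 545.9
  D: 0 + 2(103.5) = 207
  F: 0 + 2(17.03) = 34.05
Total out = 545.9 + 207 + 34.05 = 787 mol/min.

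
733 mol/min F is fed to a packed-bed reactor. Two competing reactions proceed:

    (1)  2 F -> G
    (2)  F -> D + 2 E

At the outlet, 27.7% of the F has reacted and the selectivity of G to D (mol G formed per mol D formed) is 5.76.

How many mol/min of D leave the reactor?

16.2 mol/min

Conversion of F: F consumed = 0.277 × 733 = 203 mol/min = 2ξ₁ + 1ξ₂.
Selectivity: 1ξ₁ / (1ξ₂) = 5.76 → ξ₁ = 5.76 ξ₂.
Substitute: (2·5.76 + 1) ξ₂ = 203 → ξ₂ = 16.22 mol/min, ξ₁ = 93.41 mol/min.
Outlet amounts (n = n₀ + Σ ν·ξ):
  F: 733 − 2(93.41) − 1(16.22) = 530
  G: 0 + 1(93.41) = 93.41
  D: 0 + 1(16.22) = 16.22
  E: 0 + 2(16.22) = 32.43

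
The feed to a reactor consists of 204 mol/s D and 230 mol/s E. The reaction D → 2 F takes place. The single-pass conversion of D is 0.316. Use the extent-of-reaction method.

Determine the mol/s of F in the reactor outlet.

D reacted = 0.316 × 204 = 64.46 mol/s; ν_D = −1, so ξ = 64.46/1 = 64.46 mol/s.
Outlet amounts (n = n₀ + ν ξ):
  D: 204 − 1(64.46) = 139.5
  F: 0 + 2(64.46) = 128.9
  E: 230 (inert)

129 mol/s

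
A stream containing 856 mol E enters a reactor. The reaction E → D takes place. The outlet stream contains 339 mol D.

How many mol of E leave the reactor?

517 mol

For D: n = n₀ + 1ξ → 339 = 0 + 1ξ, giving ξ = 339 mol.
Outlet amounts (n = n₀ + ν ξ):
  E: 856 − 1(339) = 517
  D: 0 + 1(339) = 339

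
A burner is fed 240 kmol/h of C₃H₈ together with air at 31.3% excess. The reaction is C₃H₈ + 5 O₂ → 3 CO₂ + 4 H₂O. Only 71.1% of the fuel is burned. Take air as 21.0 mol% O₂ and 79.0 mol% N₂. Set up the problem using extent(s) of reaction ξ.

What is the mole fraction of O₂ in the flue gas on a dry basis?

0.0999

Stoichiometric O₂ = 5 × 240 = 1200 kmol/h; O₂ fed = 1200 × 1.313 = 1576 kmol/h.
N₂ fed = 1576 × 79/21 = 5927 kmol/h.
Fuel reacted = 0.711 × 240 → ξ = 170.6 kmol/h.
Outlet (n = n₀ + ν ξ):
  C₃H₈: 240 − 1(170.6) = 69.36
  O₂: 1576 − 5(170.6) = 722.4
  N₂: 5927 (inert)
  CO₂: 0 + 3(170.6) = 511.9
  H₂O: 0 + 4(170.6) = 682.6
Dry total = 7231 kmol/h; y_O₂ (dry) = 722.4 / 7231 = 0.0999.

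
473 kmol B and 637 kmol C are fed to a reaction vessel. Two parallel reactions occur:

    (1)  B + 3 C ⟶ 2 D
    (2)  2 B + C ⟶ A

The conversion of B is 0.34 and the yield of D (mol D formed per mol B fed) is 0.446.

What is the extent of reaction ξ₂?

Yield of D: 2ξ₁ / 473 = 0.446 → ξ₁ = 105.5 kmol.
Conversion of B: 1ξ₁ + 2ξ₂ = 0.34 × 473 = 160.8 → ξ₂ = 27.67 kmol.
Outlet amounts (n = n₀ + Σ ν·ξ):
  B: 473 − 1(105.5) − 2(27.67) = 312.2
  C: 637 − 3(105.5) − 1(27.67) = 292.9
  D: 0 + 2(105.5) = 211
  A: 0 + 1(27.67) = 27.67

ξ₂ = 27.7 kmol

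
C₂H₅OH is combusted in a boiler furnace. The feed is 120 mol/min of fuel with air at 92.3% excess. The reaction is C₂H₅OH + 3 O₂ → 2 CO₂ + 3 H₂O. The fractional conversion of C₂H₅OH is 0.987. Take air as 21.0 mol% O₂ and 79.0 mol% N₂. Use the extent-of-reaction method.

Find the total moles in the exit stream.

3540 mol/min

Stoichiometric O₂ = 3 × 120 = 360 mol/min; O₂ fed = 360 × 1.923 = 692.3 mol/min.
N₂ fed = 692.3 × 79/21 = 2604 mol/min.
Fuel reacted = 0.987 × 120 → ξ = 118.4 mol/min.
Outlet (n = n₀ + ν ξ):
  C₂H₅OH: 120 − 1(118.4) = 1.56
  O₂: 692.3 − 3(118.4) = 337
  N₂: 2604 (inert)
  CO₂: 0 + 2(118.4) = 236.9
  H₂O: 0 + 3(118.4) = 355.3
Total out = 1.56 + 337 + 2604 + 236.9 + 355.3 = 3535 mol/min.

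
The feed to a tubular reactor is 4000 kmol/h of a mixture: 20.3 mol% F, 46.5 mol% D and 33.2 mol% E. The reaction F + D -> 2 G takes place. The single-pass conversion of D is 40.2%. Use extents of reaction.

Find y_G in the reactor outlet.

D reacted = 0.402 × 1860 = 747.7 kmol/h; ν_D = −1, so ξ = 747.7/1 = 747.7 kmol/h.
Outlet amounts (n = n₀ + ν ξ):
  F: 812 − 1(747.7) = 64.28
  D: 1860 − 1(747.7) = 1112
  G: 0 + 2(747.7) = 1495
  E: 1328 (inert)
Total out = 4000 kmol/h; y_G = 1495 / 4000 = 0.3739.

0.374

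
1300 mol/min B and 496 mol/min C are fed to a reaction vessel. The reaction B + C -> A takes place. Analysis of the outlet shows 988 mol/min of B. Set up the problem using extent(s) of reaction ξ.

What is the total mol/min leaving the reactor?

1480 mol/min

For B: n = n₀ − 1ξ → 988 = 1300 − 1ξ, giving ξ = 312 mol/min.
Outlet amounts (n = n₀ + ν ξ):
  B: 1300 − 1(312) = 988
  C: 496 − 1(312) = 184
  A: 0 + 1(312) = 312
Total out = 988 + 184 + 312 = 1484 mol/min.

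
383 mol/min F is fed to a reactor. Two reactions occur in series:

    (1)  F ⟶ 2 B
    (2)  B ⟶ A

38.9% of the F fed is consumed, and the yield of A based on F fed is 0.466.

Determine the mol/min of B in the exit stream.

Conversion of F: F consumed = 1ξ₁ = 0.389 × 383 → ξ₁ = 149 mol/min.
Yield of A: 1ξ₂ / 383 = 0.466 → ξ₂ = 178.5 mol/min.
Outlet amounts (n = n₀ + Σ ν·ξ):
  F: 383 − 1(149) = 234
  B: 0 + 2(149) − 1(178.5) = 119.5
  A: 0 + 1(178.5) = 178.5

119 mol/min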